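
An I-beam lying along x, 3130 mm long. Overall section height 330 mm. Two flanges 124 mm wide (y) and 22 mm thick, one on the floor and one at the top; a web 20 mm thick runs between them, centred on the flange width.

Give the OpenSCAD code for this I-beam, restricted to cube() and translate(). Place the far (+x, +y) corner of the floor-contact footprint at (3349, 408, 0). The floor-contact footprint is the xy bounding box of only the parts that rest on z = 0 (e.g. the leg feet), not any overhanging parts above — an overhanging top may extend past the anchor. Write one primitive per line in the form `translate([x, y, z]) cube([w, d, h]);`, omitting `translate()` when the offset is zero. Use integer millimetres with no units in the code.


translate([219, 284, 0]) cube([3130, 124, 22]);
translate([219, 336, 22]) cube([3130, 20, 286]);
translate([219, 284, 308]) cube([3130, 124, 22]);


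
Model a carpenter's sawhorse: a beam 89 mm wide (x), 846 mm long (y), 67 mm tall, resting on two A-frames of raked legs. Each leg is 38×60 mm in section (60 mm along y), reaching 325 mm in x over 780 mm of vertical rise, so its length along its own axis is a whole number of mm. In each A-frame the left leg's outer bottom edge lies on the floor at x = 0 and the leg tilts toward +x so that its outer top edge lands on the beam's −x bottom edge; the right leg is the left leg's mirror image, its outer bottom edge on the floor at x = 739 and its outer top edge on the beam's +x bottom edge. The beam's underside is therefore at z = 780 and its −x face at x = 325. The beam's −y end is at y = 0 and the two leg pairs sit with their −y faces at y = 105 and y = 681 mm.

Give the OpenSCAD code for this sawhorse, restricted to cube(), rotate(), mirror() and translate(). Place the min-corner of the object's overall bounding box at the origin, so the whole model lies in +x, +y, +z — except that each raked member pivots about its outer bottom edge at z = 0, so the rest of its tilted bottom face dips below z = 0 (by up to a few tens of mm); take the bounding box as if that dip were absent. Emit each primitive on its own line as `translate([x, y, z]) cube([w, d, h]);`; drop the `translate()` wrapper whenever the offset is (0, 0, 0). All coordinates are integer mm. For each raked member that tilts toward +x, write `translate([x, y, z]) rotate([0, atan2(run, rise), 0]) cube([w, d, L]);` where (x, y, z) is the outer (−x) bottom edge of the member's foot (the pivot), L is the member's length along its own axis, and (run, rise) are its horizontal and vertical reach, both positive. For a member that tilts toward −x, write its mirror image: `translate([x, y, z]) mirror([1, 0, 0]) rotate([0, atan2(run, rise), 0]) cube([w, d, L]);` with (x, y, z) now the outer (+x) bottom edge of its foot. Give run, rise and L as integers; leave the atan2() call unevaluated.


// leg length = √(325² + 780²) = 845
// right-leg outer foot x = 2·325 + 89 = 739
// beam min-corner = (325, 0, 780)
translate([325, 0, 780]) cube([89, 846, 67]);
translate([0, 105, 0]) rotate([0, atan2(325, 780), 0]) cube([38, 60, 845]);
translate([739, 105, 0]) mirror([1, 0, 0]) rotate([0, atan2(325, 780), 0]) cube([38, 60, 845]);
translate([0, 681, 0]) rotate([0, atan2(325, 780), 0]) cube([38, 60, 845]);
translate([739, 681, 0]) mirror([1, 0, 0]) rotate([0, atan2(325, 780), 0]) cube([38, 60, 845]);


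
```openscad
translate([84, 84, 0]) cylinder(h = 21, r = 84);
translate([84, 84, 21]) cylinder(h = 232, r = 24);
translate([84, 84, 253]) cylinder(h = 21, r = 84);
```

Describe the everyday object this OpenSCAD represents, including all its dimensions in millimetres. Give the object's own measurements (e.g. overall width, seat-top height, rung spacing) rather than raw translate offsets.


A spool: two coaxial disc flanges of radius 84 mm and thickness 21 mm, joined by a core cylinder of radius 24 mm and height 232 mm. The lower flange rests on z = 0 and the three cylinders share a vertical axis.


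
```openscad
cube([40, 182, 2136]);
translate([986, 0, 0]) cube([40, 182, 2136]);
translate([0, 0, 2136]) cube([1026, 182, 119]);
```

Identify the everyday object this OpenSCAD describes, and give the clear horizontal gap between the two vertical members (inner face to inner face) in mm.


A door frame. The clear opening width is 946 mm.

Two 2136 mm tall posts with a header on top — a door frame. The left jamb is 40 mm wide at x = 0; the right jamb starts at x = 986. The clear opening is 986 − 40 = 946 mm.


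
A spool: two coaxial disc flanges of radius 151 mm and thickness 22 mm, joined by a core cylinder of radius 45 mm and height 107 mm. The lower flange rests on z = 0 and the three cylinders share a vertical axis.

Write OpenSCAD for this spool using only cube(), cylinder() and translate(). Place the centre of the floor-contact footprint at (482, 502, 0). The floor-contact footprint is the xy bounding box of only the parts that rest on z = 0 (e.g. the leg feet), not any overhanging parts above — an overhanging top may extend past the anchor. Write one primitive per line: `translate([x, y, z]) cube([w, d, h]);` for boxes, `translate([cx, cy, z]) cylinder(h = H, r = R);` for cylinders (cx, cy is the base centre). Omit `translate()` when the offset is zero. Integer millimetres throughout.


translate([482, 502, 0]) cylinder(h = 22, r = 151);
translate([482, 502, 22]) cylinder(h = 107, r = 45);
translate([482, 502, 129]) cylinder(h = 22, r = 151);


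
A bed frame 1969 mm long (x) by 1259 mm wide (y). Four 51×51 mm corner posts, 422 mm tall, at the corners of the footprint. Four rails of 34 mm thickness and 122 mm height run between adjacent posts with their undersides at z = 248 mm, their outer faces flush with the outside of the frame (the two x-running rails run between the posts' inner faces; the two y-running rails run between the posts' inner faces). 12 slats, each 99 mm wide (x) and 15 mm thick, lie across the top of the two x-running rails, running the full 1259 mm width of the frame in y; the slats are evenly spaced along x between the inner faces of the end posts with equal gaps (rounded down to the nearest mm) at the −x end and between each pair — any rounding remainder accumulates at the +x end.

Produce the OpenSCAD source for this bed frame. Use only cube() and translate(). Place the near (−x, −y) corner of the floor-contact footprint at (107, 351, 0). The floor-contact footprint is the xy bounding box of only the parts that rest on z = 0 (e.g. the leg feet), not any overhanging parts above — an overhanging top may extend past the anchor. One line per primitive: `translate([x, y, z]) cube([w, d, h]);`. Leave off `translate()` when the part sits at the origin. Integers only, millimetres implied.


translate([107, 351, 0]) cube([51, 51, 422]);
translate([107, 1559, 0]) cube([51, 51, 422]);
translate([2025, 351, 0]) cube([51, 51, 422]);
translate([2025, 1559, 0]) cube([51, 51, 422]);
translate([158, 351, 248]) cube([1867, 34, 122]);
translate([158, 1576, 248]) cube([1867, 34, 122]);
translate([107, 402, 248]) cube([34, 1157, 122]);
translate([2042, 402, 248]) cube([34, 1157, 122]);
translate([210, 351, 370]) cube([99, 1259, 15]);
translate([361, 351, 370]) cube([99, 1259, 15]);
translate([512, 351, 370]) cube([99, 1259, 15]);
translate([663, 351, 370]) cube([99, 1259, 15]);
translate([814, 351, 370]) cube([99, 1259, 15]);
translate([965, 351, 370]) cube([99, 1259, 15]);
translate([1116, 351, 370]) cube([99, 1259, 15]);
translate([1267, 351, 370]) cube([99, 1259, 15]);
translate([1418, 351, 370]) cube([99, 1259, 15]);
translate([1569, 351, 370]) cube([99, 1259, 15]);
translate([1720, 351, 370]) cube([99, 1259, 15]);
translate([1871, 351, 370]) cube([99, 1259, 15]);


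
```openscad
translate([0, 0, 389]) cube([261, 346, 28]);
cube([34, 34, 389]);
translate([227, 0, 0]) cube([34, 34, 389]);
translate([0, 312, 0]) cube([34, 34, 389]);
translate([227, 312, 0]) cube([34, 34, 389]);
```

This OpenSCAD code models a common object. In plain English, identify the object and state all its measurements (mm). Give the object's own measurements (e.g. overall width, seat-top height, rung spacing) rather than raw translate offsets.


A four-legged stool. The seat is a 261×346×28 mm slab whose top surface is at z = 417 mm; four square legs, each 34×34 mm in cross-section, run from the floor (z = 0) to the underside of the seat, each flush with a corner of the seat.


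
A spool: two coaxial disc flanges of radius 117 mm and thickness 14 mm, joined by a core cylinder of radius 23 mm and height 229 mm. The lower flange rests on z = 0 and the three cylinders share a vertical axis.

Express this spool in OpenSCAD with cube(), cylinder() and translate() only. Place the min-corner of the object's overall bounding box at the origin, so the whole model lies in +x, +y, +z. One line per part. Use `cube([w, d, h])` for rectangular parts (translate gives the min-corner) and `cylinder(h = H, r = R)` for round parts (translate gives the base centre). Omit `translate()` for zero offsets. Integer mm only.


translate([117, 117, 0]) cylinder(h = 14, r = 117);
translate([117, 117, 14]) cylinder(h = 229, r = 23);
translate([117, 117, 243]) cylinder(h = 14, r = 117);


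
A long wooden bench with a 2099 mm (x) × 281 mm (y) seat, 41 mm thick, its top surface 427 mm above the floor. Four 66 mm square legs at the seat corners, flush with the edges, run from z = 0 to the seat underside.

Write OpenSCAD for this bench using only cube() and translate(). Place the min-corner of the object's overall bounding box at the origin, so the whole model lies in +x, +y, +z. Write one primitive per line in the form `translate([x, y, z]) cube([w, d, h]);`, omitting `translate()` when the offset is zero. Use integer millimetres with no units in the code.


translate([0, 0, 386]) cube([2099, 281, 41]);
cube([66, 66, 386]);
translate([0, 215, 0]) cube([66, 66, 386]);
translate([2033, 0, 0]) cube([66, 66, 386]);
translate([2033, 215, 0]) cube([66, 66, 386]);


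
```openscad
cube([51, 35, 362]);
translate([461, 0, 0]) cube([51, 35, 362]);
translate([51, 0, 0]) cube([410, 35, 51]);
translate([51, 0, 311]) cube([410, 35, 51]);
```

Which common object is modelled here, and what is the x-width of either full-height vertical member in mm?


A picture frame. The border width is 51 mm.

Four thin pieces enclosing a rectangular opening — a picture frame. The two full-height stiles are 362 mm tall; the top rail sits at z = 311 and is 51 mm tall, so the border above the opening is 362 − 311 = 51 mm, matching the stile x-width.


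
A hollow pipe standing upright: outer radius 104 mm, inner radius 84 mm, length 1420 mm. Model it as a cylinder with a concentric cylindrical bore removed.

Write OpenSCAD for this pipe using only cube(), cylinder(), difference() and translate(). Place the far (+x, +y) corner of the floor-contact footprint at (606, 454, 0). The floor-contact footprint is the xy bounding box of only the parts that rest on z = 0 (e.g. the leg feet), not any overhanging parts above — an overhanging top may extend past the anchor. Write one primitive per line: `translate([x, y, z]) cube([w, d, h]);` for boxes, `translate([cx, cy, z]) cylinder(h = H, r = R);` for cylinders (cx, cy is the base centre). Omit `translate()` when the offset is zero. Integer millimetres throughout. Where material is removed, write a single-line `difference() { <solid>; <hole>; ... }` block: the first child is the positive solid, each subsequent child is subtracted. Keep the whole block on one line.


difference() { translate([502, 350, 0]) cylinder(h = 1420, r = 104); translate([502, 350, 0]) cylinder(h = 1420, r = 84); }


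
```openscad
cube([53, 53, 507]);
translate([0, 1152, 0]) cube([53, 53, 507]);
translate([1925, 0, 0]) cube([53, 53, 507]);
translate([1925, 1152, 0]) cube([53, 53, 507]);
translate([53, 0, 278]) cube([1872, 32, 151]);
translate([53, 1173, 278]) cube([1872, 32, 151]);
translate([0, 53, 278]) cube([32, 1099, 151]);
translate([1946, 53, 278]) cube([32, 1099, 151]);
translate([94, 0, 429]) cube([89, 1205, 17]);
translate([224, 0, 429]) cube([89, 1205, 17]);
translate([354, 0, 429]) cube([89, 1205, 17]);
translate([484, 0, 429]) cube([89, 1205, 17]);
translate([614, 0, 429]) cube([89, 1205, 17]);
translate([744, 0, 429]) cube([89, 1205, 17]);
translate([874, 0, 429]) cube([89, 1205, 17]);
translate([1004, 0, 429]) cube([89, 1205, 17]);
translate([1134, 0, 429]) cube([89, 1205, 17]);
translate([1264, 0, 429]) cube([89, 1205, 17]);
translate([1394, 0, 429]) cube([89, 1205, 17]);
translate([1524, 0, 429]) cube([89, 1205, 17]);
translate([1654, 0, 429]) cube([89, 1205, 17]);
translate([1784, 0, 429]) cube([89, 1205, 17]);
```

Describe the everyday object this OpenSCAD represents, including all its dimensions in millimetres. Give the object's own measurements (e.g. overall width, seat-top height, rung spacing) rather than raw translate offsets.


A bed frame 1978 mm long (x) by 1205 mm wide (y). Four 53×53 mm corner posts, 507 mm tall, at the corners of the footprint. Four rails of 32 mm thickness and 151 mm height run between adjacent posts with their undersides at z = 278 mm, their outer faces flush with the outside of the frame (the two x-running rails run between the posts' inner faces; the two y-running rails run between the posts' inner faces). 14 slats, each 89 mm wide (x) and 17 mm thick, lie across the top of the two x-running rails, running the full 1205 mm width of the frame in y; along x they sit between the end posts with a 41 mm gap after the −x posts and between neighbouring slats, leaving 52 mm before the +x posts.


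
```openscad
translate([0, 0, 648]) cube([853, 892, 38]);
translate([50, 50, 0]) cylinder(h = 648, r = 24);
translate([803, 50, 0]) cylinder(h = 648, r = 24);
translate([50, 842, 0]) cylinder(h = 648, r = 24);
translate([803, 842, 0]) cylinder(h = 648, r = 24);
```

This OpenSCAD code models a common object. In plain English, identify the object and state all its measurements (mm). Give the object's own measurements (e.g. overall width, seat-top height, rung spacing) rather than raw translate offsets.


A table: top 853 mm (x) × 892 mm (y), 38 mm thick, upper face at z = 686 mm, on four round legs of 48 mm diameter, each leg's bounding box inset 26 mm from the nearest pair of top edges from z = 0 to the bottom of the top.


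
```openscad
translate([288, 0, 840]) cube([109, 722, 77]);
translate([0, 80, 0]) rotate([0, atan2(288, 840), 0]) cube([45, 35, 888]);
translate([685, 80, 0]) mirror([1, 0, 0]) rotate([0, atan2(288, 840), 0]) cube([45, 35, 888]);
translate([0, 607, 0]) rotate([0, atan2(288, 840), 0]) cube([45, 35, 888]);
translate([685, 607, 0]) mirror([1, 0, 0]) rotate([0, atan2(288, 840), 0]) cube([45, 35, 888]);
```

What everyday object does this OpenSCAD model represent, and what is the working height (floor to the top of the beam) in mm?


A sawhorse. The overall height is 917 mm.

A beam across two mirrored pairs of raked legs — a sawhorse. The beam's underside is at z = 840 (matching the legs' vertical rise in atan2(288, 840)) and the beam is 77 mm tall, so its top is at 840 + 77 = 917 mm. The raked legs top out at the beam's underside, so that is the highest point.


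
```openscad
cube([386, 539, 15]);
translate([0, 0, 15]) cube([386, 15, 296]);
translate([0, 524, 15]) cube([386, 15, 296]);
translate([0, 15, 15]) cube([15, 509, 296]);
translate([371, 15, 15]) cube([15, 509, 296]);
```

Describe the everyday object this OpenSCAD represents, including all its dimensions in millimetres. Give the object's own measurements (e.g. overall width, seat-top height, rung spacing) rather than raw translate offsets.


An open-topped rectangular box: outside dimensions 386×539×311 mm, with a uniform wall and base thickness of 15 mm. The base is a full 386×539 slab on the floor; four walls sit on top of the base. The front and back walls (the −y and +y sides) span the full width; the two side walls fit between them.


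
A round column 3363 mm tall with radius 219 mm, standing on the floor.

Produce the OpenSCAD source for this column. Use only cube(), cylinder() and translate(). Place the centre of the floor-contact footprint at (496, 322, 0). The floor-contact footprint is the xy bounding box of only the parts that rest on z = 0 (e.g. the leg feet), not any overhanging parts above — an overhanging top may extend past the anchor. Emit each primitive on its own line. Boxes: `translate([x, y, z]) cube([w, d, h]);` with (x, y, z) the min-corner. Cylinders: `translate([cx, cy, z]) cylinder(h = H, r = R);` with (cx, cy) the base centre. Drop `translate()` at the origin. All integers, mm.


translate([496, 322, 0]) cylinder(h = 3363, r = 219);


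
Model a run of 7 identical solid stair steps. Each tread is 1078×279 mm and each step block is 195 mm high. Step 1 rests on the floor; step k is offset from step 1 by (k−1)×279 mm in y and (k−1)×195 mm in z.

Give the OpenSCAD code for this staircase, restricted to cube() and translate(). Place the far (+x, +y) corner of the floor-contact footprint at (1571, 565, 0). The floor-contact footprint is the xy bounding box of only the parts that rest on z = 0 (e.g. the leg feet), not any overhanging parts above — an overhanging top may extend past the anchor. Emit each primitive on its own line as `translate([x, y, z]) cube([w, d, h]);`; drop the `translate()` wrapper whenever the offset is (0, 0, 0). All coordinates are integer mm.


translate([493, 286, 0]) cube([1078, 279, 195]);
translate([493, 565, 195]) cube([1078, 279, 195]);
translate([493, 844, 390]) cube([1078, 279, 195]);
translate([493, 1123, 585]) cube([1078, 279, 195]);
translate([493, 1402, 780]) cube([1078, 279, 195]);
translate([493, 1681, 975]) cube([1078, 279, 195]);
translate([493, 1960, 1170]) cube([1078, 279, 195]);


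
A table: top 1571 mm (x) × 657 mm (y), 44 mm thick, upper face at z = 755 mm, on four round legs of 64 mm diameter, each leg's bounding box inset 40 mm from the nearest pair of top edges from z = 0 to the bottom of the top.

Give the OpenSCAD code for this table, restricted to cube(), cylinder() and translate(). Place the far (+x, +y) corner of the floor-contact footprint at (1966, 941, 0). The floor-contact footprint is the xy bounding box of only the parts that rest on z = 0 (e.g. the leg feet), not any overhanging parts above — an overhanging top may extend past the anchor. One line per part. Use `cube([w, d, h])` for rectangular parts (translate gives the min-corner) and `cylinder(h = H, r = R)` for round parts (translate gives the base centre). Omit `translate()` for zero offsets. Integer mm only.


translate([435, 324, 711]) cube([1571, 657, 44]);
translate([507, 396, 0]) cylinder(h = 711, r = 32);
translate([1934, 396, 0]) cylinder(h = 711, r = 32);
translate([507, 909, 0]) cylinder(h = 711, r = 32);
translate([1934, 909, 0]) cylinder(h = 711, r = 32);


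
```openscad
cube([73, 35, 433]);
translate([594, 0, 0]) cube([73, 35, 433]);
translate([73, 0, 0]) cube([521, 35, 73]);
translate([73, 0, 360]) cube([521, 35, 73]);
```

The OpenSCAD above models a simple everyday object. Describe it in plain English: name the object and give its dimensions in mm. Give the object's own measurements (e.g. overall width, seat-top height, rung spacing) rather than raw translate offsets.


A rectangular picture frame lying in the x–z plane (depth along y). The opening is 521 mm wide (x) by 287 mm tall (z), surrounded by a border 73 mm wide on all four sides. The frame is 35 mm deep and is made of two full-height vertical stiles with two horizontal rails fitted between them.


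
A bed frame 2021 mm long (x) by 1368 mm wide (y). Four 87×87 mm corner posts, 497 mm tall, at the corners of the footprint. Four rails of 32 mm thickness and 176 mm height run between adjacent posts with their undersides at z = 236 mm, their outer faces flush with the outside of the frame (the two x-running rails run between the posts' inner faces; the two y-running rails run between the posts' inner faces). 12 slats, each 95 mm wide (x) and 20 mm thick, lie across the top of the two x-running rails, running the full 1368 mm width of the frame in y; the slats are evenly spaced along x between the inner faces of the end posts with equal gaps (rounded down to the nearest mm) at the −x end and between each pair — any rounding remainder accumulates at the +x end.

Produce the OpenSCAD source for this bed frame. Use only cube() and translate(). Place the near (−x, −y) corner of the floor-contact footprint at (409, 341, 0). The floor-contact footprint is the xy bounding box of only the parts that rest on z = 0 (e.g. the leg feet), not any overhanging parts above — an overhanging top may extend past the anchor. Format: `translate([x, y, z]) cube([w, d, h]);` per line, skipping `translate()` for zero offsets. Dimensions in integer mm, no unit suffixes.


translate([409, 341, 0]) cube([87, 87, 497]);
translate([409, 1622, 0]) cube([87, 87, 497]);
translate([2343, 341, 0]) cube([87, 87, 497]);
translate([2343, 1622, 0]) cube([87, 87, 497]);
translate([496, 341, 236]) cube([1847, 32, 176]);
translate([496, 1677, 236]) cube([1847, 32, 176]);
translate([409, 428, 236]) cube([32, 1194, 176]);
translate([2398, 428, 236]) cube([32, 1194, 176]);
translate([550, 341, 412]) cube([95, 1368, 20]);
translate([699, 341, 412]) cube([95, 1368, 20]);
translate([848, 341, 412]) cube([95, 1368, 20]);
translate([997, 341, 412]) cube([95, 1368, 20]);
translate([1146, 341, 412]) cube([95, 1368, 20]);
translate([1295, 341, 412]) cube([95, 1368, 20]);
translate([1444, 341, 412]) cube([95, 1368, 20]);
translate([1593, 341, 412]) cube([95, 1368, 20]);
translate([1742, 341, 412]) cube([95, 1368, 20]);
translate([1891, 341, 412]) cube([95, 1368, 20]);
translate([2040, 341, 412]) cube([95, 1368, 20]);
translate([2189, 341, 412]) cube([95, 1368, 20]);


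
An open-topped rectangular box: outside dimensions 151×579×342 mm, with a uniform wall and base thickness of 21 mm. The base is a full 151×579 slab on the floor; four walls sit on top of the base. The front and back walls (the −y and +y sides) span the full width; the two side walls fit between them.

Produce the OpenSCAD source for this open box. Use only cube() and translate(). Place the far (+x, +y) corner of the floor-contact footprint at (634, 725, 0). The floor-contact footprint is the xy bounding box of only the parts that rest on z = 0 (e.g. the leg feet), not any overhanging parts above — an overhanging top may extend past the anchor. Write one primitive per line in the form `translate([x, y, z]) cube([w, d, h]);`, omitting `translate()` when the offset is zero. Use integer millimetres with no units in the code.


translate([483, 146, 0]) cube([151, 579, 21]);
translate([483, 146, 21]) cube([151, 21, 321]);
translate([483, 704, 21]) cube([151, 21, 321]);
translate([483, 167, 21]) cube([21, 537, 321]);
translate([613, 167, 21]) cube([21, 537, 321]);


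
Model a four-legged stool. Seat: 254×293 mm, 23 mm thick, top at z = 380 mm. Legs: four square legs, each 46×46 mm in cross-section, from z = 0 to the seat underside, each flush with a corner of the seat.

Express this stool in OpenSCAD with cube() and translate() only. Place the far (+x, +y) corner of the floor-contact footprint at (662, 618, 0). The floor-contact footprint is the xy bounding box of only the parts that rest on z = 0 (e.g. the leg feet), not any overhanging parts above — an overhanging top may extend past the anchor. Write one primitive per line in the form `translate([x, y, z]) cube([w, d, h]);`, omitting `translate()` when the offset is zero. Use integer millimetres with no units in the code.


translate([408, 325, 357]) cube([254, 293, 23]);
translate([408, 325, 0]) cube([46, 46, 357]);
translate([616, 325, 0]) cube([46, 46, 357]);
translate([408, 572, 0]) cube([46, 46, 357]);
translate([616, 572, 0]) cube([46, 46, 357]);


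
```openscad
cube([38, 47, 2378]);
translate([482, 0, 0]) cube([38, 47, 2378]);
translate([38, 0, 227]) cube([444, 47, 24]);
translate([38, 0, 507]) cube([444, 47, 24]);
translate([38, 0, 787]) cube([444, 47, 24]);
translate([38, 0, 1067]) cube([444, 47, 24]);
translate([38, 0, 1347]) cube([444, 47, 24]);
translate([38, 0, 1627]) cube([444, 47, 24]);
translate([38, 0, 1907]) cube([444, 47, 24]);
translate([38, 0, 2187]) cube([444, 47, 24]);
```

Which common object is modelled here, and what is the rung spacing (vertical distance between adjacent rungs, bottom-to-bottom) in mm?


A ladder. The rung spacing is 280 mm.

Two tall 38×47 posts with 8 short bars between them — a ladder. Adjacent rungs sit at z = 227 and z = 507, so the spacing is 507 − 227 = 280 mm.


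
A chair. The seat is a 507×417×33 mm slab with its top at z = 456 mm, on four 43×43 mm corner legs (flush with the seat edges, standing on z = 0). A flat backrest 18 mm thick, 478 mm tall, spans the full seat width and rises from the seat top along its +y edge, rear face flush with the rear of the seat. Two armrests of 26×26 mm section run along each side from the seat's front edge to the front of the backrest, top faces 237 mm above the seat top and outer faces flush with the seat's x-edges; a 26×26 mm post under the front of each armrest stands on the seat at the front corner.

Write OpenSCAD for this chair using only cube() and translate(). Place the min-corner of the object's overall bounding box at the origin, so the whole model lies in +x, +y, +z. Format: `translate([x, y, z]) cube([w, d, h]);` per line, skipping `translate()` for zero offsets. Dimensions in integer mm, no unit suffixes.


translate([0, 0, 423]) cube([507, 417, 33]);
cube([43, 43, 423]);
translate([464, 0, 0]) cube([43, 43, 423]);
translate([0, 374, 0]) cube([43, 43, 423]);
translate([464, 374, 0]) cube([43, 43, 423]);
translate([0, 399, 456]) cube([507, 18, 478]);
translate([0, 0, 667]) cube([26, 399, 26]);
translate([481, 0, 667]) cube([26, 399, 26]);
translate([0, 0, 456]) cube([26, 26, 211]);
translate([481, 0, 456]) cube([26, 26, 211]);


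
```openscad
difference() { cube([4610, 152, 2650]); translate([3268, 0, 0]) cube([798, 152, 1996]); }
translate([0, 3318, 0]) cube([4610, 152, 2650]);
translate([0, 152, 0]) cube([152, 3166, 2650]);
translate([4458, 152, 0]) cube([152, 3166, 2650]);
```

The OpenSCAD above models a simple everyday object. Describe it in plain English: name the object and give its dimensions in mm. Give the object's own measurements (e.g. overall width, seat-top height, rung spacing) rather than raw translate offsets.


A single room: four walls, each 2650 mm tall and 152 mm thick, enclosing an outside footprint 4610×3470 mm (x × y), no floor or roof. The front and back walls (−y and +y sides) run the full x-width; the side walls fit between their inner faces. A door opening 798 mm wide and 1996 mm tall is cut through the front wall from the floor up, its −x edge 3268 mm from the wall's −x end.


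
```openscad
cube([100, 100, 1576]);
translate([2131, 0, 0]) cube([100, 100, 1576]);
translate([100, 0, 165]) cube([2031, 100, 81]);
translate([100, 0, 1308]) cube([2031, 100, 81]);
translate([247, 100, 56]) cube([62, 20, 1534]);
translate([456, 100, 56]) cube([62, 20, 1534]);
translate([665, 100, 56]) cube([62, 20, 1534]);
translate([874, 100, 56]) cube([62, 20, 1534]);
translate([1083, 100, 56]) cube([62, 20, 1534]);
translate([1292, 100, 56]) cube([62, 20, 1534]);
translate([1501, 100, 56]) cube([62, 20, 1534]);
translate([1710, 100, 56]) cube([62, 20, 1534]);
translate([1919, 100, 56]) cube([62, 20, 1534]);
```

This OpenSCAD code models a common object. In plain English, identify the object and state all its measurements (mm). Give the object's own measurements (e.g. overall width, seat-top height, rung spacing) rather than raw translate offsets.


A fence section. Two 100×100 mm posts, 1576 mm tall, stand on the floor with a clear span of 2031 mm between their inner faces. Two horizontal rails of 100×81 mm section span the gap between the posts with their undersides at z = 165 mm and z = 1308 mm, flush with the posts' −y face. 9 pickets, each 62 mm wide, 20 mm thick and 1534 mm tall, are fixed to the +y face of the rails with their bottoms at z = 56 mm, spaced across the span with a 147 mm gap after the −x post and between neighbouring pickets, with 150 mm left before the +x post.


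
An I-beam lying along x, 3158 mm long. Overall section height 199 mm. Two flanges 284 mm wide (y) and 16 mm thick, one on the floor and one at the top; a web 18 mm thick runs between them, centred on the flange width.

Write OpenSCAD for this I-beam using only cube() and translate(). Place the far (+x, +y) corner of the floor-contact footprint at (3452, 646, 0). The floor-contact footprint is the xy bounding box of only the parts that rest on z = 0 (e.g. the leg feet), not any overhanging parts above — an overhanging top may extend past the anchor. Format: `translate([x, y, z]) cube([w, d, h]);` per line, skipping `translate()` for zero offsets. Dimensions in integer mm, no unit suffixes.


translate([294, 362, 0]) cube([3158, 284, 16]);
translate([294, 495, 16]) cube([3158, 18, 167]);
translate([294, 362, 183]) cube([3158, 284, 16]);


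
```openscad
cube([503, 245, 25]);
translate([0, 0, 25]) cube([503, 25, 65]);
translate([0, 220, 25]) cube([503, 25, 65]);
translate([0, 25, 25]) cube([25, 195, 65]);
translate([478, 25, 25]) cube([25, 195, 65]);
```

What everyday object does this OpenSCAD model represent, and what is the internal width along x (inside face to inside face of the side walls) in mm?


An open box. The internal width is 453 mm.

A 503×245 base slab with four walls standing on it — an open box. The base is 503 mm wide and the walls are 25 mm thick, so the internal width is 503 − 2 × 25 = 453 mm.


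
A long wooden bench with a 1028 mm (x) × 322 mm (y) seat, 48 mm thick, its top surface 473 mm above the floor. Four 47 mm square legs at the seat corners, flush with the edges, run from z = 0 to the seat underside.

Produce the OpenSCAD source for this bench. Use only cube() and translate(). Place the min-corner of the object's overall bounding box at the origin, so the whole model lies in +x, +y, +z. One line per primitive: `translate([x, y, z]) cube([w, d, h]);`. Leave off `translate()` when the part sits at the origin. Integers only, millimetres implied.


translate([0, 0, 425]) cube([1028, 322, 48]);
cube([47, 47, 425]);
translate([0, 275, 0]) cube([47, 47, 425]);
translate([981, 0, 0]) cube([47, 47, 425]);
translate([981, 275, 0]) cube([47, 47, 425]);


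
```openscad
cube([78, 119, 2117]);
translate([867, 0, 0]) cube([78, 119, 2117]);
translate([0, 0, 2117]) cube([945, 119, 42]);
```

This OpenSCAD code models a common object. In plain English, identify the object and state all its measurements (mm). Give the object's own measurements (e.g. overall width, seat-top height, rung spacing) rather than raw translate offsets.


A door frame. The clear opening is 789 mm wide and 2117 mm high. Two 78 mm wide jambs, 119 mm deep, stand either side of the opening from the floor to the top of the opening. A 42 mm thick head sits across the top of both jambs, spanning the full outside width of the frame.


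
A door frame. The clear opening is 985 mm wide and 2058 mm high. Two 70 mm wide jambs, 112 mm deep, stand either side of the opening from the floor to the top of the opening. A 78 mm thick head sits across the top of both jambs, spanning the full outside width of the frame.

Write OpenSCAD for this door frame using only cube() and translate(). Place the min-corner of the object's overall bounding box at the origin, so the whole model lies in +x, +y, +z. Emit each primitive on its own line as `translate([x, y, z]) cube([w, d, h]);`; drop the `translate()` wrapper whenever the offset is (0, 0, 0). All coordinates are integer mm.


cube([70, 112, 2058]);
translate([1055, 0, 0]) cube([70, 112, 2058]);
translate([0, 0, 2058]) cube([1125, 112, 78]);


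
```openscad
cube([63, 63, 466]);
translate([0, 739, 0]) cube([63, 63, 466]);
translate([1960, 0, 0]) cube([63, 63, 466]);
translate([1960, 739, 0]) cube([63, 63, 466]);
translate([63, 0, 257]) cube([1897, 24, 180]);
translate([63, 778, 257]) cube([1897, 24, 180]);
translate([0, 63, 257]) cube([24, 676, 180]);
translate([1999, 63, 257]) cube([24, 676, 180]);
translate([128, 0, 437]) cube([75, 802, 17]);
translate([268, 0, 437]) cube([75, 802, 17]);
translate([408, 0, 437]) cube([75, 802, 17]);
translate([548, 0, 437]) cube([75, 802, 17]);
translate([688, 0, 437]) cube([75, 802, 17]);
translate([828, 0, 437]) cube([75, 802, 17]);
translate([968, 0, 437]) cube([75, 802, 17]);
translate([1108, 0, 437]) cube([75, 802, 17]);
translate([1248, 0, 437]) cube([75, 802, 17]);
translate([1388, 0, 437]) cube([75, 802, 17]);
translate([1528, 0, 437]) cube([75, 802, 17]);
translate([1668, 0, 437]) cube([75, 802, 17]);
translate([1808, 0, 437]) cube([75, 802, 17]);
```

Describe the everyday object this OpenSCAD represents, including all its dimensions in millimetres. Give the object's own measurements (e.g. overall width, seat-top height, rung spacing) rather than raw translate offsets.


A bed frame 2023 mm long (x) by 802 mm wide (y). Four 63×63 mm corner posts, 466 mm tall, at the corners of the footprint. Four rails of 24 mm thickness and 180 mm height run between adjacent posts with their undersides at z = 257 mm, their outer faces flush with the outside of the frame (the two x-running rails run between the posts' inner faces; the two y-running rails run between the posts' inner faces). 13 slats, each 75 mm wide (x) and 17 mm thick, lie across the top of the two x-running rails, running the full 802 mm width of the frame in y; along x they sit between the end posts with a 65 mm gap after the −x posts and between neighbouring slats, leaving 77 mm before the +x posts.


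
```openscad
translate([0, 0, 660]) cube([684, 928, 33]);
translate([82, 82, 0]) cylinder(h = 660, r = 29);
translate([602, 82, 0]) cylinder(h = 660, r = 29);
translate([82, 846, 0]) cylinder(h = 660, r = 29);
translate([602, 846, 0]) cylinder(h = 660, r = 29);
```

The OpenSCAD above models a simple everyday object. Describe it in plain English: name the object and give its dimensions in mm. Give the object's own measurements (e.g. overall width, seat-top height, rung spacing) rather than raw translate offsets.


A rectangular dining table. The top is 684×928×33 mm with its upper surface at z = 693 mm. It stands on four round legs of 58 mm diameter, each leg's bounding box inset 53 mm from the nearest pair of top edges, running from the floor to the underside of the top.


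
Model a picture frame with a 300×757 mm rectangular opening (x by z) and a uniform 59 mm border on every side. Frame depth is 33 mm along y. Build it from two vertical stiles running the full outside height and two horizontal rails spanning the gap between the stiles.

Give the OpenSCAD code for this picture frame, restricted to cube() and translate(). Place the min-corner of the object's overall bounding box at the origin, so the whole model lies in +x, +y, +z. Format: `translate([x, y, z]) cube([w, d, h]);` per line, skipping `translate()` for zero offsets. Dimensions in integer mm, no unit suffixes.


cube([59, 33, 875]);
translate([359, 0, 0]) cube([59, 33, 875]);
translate([59, 0, 0]) cube([300, 33, 59]);
translate([59, 0, 816]) cube([300, 33, 59]);


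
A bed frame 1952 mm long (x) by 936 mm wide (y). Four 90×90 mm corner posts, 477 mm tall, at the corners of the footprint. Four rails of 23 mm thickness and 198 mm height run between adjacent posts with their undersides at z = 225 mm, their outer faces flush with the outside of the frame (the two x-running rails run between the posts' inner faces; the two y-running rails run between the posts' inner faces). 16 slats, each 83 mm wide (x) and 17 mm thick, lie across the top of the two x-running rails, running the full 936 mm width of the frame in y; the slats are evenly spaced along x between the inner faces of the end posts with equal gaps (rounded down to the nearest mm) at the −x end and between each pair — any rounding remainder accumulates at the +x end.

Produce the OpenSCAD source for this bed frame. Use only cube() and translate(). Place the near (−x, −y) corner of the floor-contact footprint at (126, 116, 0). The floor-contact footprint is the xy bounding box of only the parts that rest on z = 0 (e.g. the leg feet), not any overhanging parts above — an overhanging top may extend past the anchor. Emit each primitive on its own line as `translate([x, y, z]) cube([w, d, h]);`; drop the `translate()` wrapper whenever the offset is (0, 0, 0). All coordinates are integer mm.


translate([126, 116, 0]) cube([90, 90, 477]);
translate([126, 962, 0]) cube([90, 90, 477]);
translate([1988, 116, 0]) cube([90, 90, 477]);
translate([1988, 962, 0]) cube([90, 90, 477]);
translate([216, 116, 225]) cube([1772, 23, 198]);
translate([216, 1029, 225]) cube([1772, 23, 198]);
translate([126, 206, 225]) cube([23, 756, 198]);
translate([2055, 206, 225]) cube([23, 756, 198]);
translate([242, 116, 423]) cube([83, 936, 17]);
translate([351, 116, 423]) cube([83, 936, 17]);
translate([460, 116, 423]) cube([83, 936, 17]);
translate([569, 116, 423]) cube([83, 936, 17]);
translate([678, 116, 423]) cube([83, 936, 17]);
translate([787, 116, 423]) cube([83, 936, 17]);
translate([896, 116, 423]) cube([83, 936, 17]);
translate([1005, 116, 423]) cube([83, 936, 17]);
translate([1114, 116, 423]) cube([83, 936, 17]);
translate([1223, 116, 423]) cube([83, 936, 17]);
translate([1332, 116, 423]) cube([83, 936, 17]);
translate([1441, 116, 423]) cube([83, 936, 17]);
translate([1550, 116, 423]) cube([83, 936, 17]);
translate([1659, 116, 423]) cube([83, 936, 17]);
translate([1768, 116, 423]) cube([83, 936, 17]);
translate([1877, 116, 423]) cube([83, 936, 17]);


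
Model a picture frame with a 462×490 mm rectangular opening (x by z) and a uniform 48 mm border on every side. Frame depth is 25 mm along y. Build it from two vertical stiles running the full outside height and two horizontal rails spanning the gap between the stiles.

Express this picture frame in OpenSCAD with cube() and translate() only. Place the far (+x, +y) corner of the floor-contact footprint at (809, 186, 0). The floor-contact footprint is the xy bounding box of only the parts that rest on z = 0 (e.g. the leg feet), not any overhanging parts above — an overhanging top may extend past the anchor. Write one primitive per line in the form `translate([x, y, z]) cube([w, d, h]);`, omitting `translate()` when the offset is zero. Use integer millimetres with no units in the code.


translate([251, 161, 0]) cube([48, 25, 586]);
translate([761, 161, 0]) cube([48, 25, 586]);
translate([299, 161, 0]) cube([462, 25, 48]);
translate([299, 161, 538]) cube([462, 25, 48]);


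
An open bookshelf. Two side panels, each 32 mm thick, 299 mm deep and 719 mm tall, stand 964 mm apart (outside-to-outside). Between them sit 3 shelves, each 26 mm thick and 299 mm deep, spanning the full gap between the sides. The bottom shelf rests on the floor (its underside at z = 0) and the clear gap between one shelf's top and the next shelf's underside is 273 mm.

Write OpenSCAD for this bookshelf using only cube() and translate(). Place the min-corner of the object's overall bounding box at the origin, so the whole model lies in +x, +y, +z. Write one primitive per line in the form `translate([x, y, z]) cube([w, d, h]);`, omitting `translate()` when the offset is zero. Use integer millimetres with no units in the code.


cube([32, 299, 719]);
translate([932, 0, 0]) cube([32, 299, 719]);
translate([32, 0, 0]) cube([900, 299, 26]);
translate([32, 0, 299]) cube([900, 299, 26]);
translate([32, 0, 598]) cube([900, 299, 26]);


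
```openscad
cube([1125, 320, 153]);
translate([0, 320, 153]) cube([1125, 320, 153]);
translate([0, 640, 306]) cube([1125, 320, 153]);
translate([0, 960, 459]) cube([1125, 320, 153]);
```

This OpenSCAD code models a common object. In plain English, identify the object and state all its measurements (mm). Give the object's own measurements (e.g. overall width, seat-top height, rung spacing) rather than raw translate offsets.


A straight staircase of 4 solid steps. Each step is 1125 mm wide (x), 320 mm deep (y, the going) and 153 mm tall (the rise). The first step rests on the floor; each subsequent step sits one going further in +y and one rise higher in +z, directly behind and above the previous step with no overlap.
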